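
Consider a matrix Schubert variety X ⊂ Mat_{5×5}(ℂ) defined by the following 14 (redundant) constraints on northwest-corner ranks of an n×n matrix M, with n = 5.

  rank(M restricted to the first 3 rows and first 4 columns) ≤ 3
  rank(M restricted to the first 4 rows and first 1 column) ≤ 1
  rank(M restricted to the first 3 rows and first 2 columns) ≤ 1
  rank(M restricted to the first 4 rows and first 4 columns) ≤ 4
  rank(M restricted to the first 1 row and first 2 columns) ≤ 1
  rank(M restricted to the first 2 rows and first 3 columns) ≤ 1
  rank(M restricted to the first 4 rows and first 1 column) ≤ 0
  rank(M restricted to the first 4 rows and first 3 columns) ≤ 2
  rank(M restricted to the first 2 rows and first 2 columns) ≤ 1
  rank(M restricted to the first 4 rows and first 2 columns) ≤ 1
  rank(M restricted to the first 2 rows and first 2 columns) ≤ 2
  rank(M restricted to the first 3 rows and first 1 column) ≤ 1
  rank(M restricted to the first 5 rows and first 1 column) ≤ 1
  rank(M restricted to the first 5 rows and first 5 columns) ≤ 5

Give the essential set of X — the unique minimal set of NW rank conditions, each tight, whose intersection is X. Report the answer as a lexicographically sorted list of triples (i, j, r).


Reconstructing r_w from the 14 given conditions:

  row 1: 0  1  1  1  1
  row 2: 0  1  1  2  2
  row 3: 0  1  2  3  3
  row 4: 0  1  2  3  4
  row 5: 1  2  3  4  5

giving w = (2, 4, 3, 5, 1) via Δ²R.

Fulton essential set (2 of the 5 Rothe cells):

[(2, 3, 1), (4, 1, 0)]


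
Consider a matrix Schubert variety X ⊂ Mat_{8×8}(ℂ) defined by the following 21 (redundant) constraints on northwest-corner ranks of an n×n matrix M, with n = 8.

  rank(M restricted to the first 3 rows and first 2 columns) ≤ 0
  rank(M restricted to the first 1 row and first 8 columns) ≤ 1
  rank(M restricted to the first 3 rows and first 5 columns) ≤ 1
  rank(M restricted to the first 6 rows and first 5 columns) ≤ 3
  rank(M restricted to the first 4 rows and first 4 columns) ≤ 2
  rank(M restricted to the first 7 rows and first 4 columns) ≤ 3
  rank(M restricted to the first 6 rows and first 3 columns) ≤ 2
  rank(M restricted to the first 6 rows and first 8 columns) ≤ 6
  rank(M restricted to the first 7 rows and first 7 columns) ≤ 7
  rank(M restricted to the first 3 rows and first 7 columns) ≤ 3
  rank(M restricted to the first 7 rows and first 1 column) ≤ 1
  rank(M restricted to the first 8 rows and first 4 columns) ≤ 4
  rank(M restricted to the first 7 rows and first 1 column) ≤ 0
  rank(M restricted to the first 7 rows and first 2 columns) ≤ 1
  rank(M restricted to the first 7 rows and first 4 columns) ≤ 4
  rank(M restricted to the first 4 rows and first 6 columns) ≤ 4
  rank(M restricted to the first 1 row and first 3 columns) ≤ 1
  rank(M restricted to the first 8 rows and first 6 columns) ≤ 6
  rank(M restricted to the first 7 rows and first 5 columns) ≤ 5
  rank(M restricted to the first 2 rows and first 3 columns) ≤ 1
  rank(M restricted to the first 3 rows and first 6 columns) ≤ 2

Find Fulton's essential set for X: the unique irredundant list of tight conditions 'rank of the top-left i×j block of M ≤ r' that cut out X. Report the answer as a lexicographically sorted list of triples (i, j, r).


The tightest implied rank at each (i,j), from the 21 conditions:

  i=1: 0 0 1 1 1 1 1 1
  i=2: 0 0 1 1 1 2 2 2
  i=3: 0 0 1 1 1 2 3 3
  i=4: 0 1 2 2 2 3 4 4
  i=5: 0 1 2 3 3 4 5 5
  i=6: 0 1 2 3 3 4 5 6
  i=7: 0 1 2 3 4 5 6 7
  i=8: 1 2 3 4 5 6 7 8

the unique w with this rank table is (3, 6, 7, 2, 4, 8, 5, 1).

4 SE-corners of the 15-cell Rothe diagram give Ess(w):

[(3, 2, 0), (3, 5, 1), (6, 5, 3), (7, 1, 0)]


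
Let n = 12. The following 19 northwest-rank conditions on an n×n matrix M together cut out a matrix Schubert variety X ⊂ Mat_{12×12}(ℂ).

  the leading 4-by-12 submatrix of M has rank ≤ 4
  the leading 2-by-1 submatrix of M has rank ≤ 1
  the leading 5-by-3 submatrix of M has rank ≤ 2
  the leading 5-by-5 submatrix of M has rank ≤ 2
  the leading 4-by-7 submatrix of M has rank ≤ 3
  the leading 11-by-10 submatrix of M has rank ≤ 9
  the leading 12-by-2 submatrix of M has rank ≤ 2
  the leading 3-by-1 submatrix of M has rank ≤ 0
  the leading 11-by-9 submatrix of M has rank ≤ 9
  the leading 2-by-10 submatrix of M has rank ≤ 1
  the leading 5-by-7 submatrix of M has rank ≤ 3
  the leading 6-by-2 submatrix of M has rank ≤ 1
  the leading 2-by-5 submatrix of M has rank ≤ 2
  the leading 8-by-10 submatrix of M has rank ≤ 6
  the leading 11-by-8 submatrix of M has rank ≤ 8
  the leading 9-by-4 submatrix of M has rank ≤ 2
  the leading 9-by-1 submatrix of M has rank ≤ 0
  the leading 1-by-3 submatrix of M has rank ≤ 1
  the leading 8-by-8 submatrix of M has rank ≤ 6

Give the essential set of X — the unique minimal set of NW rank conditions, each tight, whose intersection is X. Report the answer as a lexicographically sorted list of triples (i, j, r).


Recovering R(i,j) via the rank-extension bound from the 19 conditions:

  i=1: 0 1 1 1 1 1 1 1 1 1 1 1
  i=2: 0 1 1 1 1 1 1 1 1 1 2 2
  i=3: 0 1 2 2 2 2 2 2 2 2 3 3
  i=4: 0 1 2 2 2 3 3 3 3 3 4 4
  i=5: 0 1 2 2 2 3 3 4 4 4 5 5
  i=6: 0 1 2 2 3 4 4 5 5 5 6 6
  i=7: 0 1 2 2 3 4 5 6 6 6 7 7
  i=8: 0 1 2 2 3 4 5 6 6 6 7 8
  i=9: 0 1 2 2 3 4 5 6 7 7 8 9
  i=10: 1 2 3 3 4 5 6 7 8 8 9 10
  i=11: 1 2 3 4 5 6 7 8 9 9 10 11
  i=12: 1 2 3 4 5 6 7 8 9 10 11 12

giving w = (2, 11, 3, 6, 8, 5, 7, 12, 9, 1, 4, 10) via Δ²R.

D(w) has 28 cells with 6 SE-corners; essential set:

[(2, 10, 1), (5, 5, 2), (5, 7, 3), (8, 10, 6), (9, 1, 0), (9, 4, 2)]


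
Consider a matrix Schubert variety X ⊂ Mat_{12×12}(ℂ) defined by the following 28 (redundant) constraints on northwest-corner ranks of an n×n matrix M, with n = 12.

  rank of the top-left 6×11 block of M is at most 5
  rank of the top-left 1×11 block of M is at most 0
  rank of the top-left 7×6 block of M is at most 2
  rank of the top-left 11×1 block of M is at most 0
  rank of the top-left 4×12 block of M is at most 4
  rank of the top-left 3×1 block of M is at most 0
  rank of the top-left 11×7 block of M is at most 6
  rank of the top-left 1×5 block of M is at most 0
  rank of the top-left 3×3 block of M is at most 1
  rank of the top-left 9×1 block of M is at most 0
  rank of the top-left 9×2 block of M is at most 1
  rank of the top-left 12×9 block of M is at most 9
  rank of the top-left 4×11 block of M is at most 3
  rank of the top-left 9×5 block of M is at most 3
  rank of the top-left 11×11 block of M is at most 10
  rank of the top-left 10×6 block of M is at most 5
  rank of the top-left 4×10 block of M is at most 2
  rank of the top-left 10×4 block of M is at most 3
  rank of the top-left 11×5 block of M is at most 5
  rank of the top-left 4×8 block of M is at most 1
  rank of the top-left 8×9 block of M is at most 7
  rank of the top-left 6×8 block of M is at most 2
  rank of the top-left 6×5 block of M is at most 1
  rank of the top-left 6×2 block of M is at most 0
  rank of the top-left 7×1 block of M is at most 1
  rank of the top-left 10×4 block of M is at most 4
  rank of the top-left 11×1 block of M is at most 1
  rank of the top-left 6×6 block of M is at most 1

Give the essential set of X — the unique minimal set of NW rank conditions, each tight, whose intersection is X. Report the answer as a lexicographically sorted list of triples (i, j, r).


Rank table r_w(12×12) implied by the 28 constraints:

  row 1: 0 0 0 0 0 0 0 0 0 0 0 1
  row 2: 0 0 1 1 1 1 1 1 1 1 1 2
  row 3: 0 0 1 1 1 1 1 1 2 2 2 3
  row 4: 0 0 1 1 1 1 1 1 2 2 3 4
  row 5: 0 0 1 1 1 1 2 2 3 3 4 5
  row 6: 0 0 1 1 1 1 2 2 3 4 5 6
  row 7: 0 1 2 2 2 2 3 3 4 5 6 7
  row 8: 0 1 2 3 3 3 4 4 5 6 7 8
  row 9: 0 1 2 3 3 4 5 5 6 7 8 9
  row 10: 0 1 2 3 4 5 6 6 7 8 9 10
  row 11: 0 1 2 3 4 5 6 7 8 9 10 11
  row 12: 1 2 3 4 5 6 7 8 9 10 11 12

the unique w with this rank table is (12, 3, 9, 11, 7, 10, 2, 4, 6, 5, 8, 1).

8 SE-corners of the 45-cell Rothe diagram give Ess(w):

[(1, 11, 0), (4, 8, 1), (4, 10, 2), (6, 2, 0), (6, 6, 1), (6, 8, 2), (9, 5, 3), (11, 1, 0)]


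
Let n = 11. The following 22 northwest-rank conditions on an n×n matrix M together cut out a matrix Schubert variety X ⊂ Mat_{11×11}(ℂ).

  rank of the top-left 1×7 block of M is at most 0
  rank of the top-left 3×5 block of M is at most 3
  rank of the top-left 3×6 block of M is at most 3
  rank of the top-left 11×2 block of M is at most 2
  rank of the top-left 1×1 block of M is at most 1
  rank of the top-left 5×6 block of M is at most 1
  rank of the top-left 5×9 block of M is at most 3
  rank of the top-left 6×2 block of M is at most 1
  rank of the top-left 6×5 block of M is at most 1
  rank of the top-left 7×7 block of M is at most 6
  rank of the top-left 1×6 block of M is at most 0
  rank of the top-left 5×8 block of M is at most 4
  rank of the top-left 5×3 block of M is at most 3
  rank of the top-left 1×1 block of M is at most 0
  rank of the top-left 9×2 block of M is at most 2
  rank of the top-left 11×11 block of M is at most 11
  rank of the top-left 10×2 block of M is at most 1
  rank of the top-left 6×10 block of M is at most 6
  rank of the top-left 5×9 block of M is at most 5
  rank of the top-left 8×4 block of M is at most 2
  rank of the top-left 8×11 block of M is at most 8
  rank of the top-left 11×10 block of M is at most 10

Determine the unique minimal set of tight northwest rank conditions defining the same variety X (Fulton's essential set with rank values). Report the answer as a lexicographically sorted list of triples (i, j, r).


The tightest implied rank at each (i,j), from the 22 conditions:

  i=1: 0 | 0 | 0 | 0 | 0 | 0 | 0 | 1 | 1 | 1 | 1
  i=2: 1 | 1 | 1 | 1 | 1 | 1 | 1 | 2 | 2 | 2 | 2
  i=3: 1 | 1 | 1 | 1 | 1 | 1 | 2 | 3 | 3 | 3 | 3
  i=4: 1 | 1 | 1 | 1 | 1 | 1 | 2 | 3 | 3 | 4 | 4
  i=5: 1 | 1 | 1 | 1 | 1 | 1 | 2 | 3 | 3 | 4 | 5
  i=6: 1 | 1 | 1 | 1 | 1 | 2 | 3 | 4 | 4 | 5 | 6
  i=7: 1 | 1 | 2 | 2 | 2 | 3 | 4 | 5 | 5 | 6 | 7
  i=8: 1 | 1 | 2 | 2 | 3 | 4 | 5 | 6 | 6 | 7 | 8
  i=9: 1 | 1 | 2 | 3 | 4 | 5 | 6 | 7 | 7 | 8 | 9
  i=10: 1 | 1 | 2 | 3 | 4 | 5 | 6 | 7 | 8 | 9 | 10
  i=11: 1 | 2 | 3 | 4 | 5 | 6 | 7 | 8 | 9 | 10 | 11

hence w(1..11) = (8, 1, 7, 10, 11, 6, 3, 5, 4, 9, 2).

Fulton essential set (6 of the 33 Rothe cells):

[(1, 7, 0), (5, 6, 1), (5, 9, 3), (6, 5, 1), (8, 4, 2), (10, 2, 1)]


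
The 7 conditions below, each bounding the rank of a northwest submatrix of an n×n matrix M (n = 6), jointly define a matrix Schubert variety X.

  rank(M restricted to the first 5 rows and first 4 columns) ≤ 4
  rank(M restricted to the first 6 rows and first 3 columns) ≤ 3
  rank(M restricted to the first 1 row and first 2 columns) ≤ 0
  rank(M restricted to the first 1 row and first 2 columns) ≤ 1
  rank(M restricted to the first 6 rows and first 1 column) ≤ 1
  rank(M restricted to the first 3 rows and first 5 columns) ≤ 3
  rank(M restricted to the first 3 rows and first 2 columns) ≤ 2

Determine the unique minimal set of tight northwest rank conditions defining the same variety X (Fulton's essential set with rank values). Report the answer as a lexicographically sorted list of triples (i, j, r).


Computing R[i][j] = min implied NW-rank bound (n=6, 7 conditions):

  0 | 0 | 1 | 1 | 1 | 1
  1 | 1 | 2 | 2 | 2 | 2
  1 | 2 | 3 | 3 | 3 | 3
  1 | 2 | 3 | 4 | 4 | 4
  1 | 2 | 3 | 4 | 5 | 5
  1 | 2 | 3 | 4 | 5 | 6

the unique w with this rank table is (3, 1, 2, 4, 5, 6).

ℓ(w)=2; the 1 essential cell (i,j,r):

[(1, 2, 0)]


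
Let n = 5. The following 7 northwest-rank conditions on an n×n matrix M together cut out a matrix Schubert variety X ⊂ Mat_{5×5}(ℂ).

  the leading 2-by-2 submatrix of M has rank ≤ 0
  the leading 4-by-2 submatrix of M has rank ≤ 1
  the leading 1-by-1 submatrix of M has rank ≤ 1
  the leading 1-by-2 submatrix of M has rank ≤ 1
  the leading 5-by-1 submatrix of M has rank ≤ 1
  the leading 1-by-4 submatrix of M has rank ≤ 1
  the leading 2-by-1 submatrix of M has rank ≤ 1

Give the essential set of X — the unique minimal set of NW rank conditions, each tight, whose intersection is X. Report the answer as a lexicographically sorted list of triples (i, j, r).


Recovering R(i,j) via the rank-extension bound from the 7 conditions:

  i=1: 0  0  1  1  1
  i=2: 0  0  1  2  2
  i=3: 1  1  2  3  3
  i=4: 1  1  2  3  4
  i=5: 1  2  3  4  5

the unique w with this rank table is (3, 4, 1, 5, 2).

Fulton essential set (2 of the 5 Rothe cells):

[(2, 2, 0), (4, 2, 1)]


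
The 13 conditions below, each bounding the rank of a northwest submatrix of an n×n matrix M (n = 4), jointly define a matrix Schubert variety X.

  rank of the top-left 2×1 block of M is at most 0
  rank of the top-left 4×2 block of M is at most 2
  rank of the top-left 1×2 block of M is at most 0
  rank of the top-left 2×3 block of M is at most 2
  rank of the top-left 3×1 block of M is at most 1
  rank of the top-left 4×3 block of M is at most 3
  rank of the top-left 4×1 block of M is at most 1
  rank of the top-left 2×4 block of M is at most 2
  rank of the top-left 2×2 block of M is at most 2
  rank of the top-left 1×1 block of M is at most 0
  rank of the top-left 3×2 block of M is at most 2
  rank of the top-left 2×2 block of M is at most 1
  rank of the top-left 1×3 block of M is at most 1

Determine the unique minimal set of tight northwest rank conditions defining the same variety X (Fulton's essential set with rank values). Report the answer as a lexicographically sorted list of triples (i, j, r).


The tightest implied rank at each (i,j), from the 13 conditions:

  R[1]: 0  0  1  1
  R[2]: 0  1  2  2
  R[3]: 1  2  3  3
  R[4]: 1  2  3  4

so w = (3, 2, 1, 4).

Rothe diagram D(w) (3 cells), 2 SE-corners (essential conditions):

[(1, 2, 0), (2, 1, 0)]


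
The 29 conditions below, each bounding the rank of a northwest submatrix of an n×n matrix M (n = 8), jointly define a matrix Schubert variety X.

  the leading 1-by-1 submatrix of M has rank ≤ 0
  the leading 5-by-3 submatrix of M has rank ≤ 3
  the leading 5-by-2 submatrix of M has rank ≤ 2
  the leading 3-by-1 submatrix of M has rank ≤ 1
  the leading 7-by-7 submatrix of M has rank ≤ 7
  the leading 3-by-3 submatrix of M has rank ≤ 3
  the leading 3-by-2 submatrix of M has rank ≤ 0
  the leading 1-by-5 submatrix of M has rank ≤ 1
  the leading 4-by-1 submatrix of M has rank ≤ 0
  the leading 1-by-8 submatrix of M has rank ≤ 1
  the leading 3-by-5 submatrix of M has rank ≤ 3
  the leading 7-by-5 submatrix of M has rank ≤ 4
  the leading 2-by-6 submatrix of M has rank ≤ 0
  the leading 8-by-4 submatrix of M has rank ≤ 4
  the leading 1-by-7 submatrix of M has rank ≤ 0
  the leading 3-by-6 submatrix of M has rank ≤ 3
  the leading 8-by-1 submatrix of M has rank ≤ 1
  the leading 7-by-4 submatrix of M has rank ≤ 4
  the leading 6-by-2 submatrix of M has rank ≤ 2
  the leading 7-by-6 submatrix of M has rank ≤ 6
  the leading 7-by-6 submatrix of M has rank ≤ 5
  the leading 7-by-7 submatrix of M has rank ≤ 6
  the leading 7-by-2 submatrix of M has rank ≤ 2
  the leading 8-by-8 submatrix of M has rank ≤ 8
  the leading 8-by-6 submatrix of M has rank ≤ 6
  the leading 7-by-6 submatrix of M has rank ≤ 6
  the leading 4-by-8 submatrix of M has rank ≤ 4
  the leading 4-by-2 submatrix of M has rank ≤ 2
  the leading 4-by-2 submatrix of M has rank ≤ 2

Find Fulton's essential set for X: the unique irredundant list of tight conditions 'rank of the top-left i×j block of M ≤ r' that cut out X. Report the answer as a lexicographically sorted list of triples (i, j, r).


The tightest implied rank at each (i,j), from the 29 conditions:

  R[1]: 0, 0, 0, 0, 0, 0, 0, 1
  R[2]: 0, 0, 0, 0, 0, 0, 1, 2
  R[3]: 0, 0, 1, 1, 1, 1, 2, 3
  R[4]: 0, 1, 2, 2, 2, 2, 3, 4
  R[5]: 1, 2, 3, 3, 3, 3, 4, 5
  R[6]: 1, 2, 3, 4, 4, 4, 5, 6
  R[7]: 1, 2, 3, 4, 4, 5, 6, 7
  R[8]: 1, 2, 3, 4, 5, 6, 7, 8

reading off 1-entries of Δ²R: w = (8, 7, 3, 2, 1, 4, 6, 5).

D(w) has 17 cells with 5 SE-corners; essential set:

[(1, 7, 0), (2, 6, 0), (3, 2, 0), (4, 1, 0), (7, 5, 4)]


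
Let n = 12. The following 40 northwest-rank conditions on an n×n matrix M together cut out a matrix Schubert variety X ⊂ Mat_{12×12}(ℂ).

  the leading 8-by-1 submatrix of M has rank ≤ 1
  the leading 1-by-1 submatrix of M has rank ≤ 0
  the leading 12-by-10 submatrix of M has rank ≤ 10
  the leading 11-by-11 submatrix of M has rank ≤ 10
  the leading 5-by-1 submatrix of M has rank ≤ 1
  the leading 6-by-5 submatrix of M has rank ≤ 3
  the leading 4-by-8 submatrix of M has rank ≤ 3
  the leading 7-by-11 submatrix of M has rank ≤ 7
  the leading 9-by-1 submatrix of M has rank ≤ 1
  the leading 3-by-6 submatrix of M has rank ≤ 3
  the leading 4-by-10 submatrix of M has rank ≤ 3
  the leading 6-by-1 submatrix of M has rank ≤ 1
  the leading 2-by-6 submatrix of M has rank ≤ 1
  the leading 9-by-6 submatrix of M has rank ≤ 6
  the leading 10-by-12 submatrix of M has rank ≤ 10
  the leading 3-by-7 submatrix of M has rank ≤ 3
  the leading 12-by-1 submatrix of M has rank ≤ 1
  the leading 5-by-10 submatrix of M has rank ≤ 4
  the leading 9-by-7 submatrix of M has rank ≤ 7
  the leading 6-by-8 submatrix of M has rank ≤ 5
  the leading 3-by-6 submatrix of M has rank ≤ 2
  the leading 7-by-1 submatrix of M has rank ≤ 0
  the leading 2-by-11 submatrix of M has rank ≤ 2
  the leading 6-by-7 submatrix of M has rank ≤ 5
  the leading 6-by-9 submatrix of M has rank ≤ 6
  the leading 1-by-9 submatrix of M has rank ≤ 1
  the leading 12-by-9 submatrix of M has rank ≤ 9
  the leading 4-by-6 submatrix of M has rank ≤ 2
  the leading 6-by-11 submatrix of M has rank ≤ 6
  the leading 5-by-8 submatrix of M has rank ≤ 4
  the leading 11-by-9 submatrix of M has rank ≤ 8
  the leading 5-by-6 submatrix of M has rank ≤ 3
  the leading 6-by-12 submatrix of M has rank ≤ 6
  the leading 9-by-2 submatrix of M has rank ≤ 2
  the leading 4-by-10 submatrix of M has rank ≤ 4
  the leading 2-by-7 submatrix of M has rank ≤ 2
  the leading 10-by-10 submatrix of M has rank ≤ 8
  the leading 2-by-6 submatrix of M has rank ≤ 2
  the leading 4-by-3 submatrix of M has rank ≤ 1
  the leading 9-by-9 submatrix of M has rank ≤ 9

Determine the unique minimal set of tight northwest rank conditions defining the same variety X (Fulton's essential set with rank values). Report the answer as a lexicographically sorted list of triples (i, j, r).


Propagating the 40 rank bounds to every northwest block:

  i=1: 0 | 1 | 1 | 1 | 1 | 1 | 1 | 1 | 1 | 1 | 1 | 1
  i=2: 0 | 1 | 1 | 1 | 1 | 1 | 2 | 2 | 2 | 2 | 2 | 2
  i=3: 0 | 1 | 1 | 2 | 2 | 2 | 3 | 3 | 3 | 3 | 3 | 3
  i=4: 0 | 1 | 1 | 2 | 2 | 2 | 3 | 3 | 3 | 3 | 4 | 4
  i=5: 0 | 1 | 2 | 3 | 3 | 3 | 4 | 4 | 4 | 4 | 5 | 5
  i=6: 0 | 1 | 2 | 3 | 3 | 4 | 5 | 5 | 5 | 5 | 6 | 6
  i=7: 0 | 1 | 2 | 3 | 4 | 5 | 6 | 6 | 6 | 6 | 7 | 7
  i=8: 1 | 2 | 3 | 4 | 5 | 6 | 7 | 7 | 7 | 7 | 8 | 8
  i=9: 1 | 2 | 3 | 4 | 5 | 6 | 7 | 8 | 8 | 8 | 9 | 9
  i=10: 1 | 2 | 3 | 4 | 5 | 6 | 7 | 8 | 8 | 8 | 9 | 10
  i=11: 1 | 2 | 3 | 4 | 5 | 6 | 7 | 8 | 8 | 9 | 10 | 11
  i=12: 1 | 2 | 3 | 4 | 5 | 6 | 7 | 8 | 9 | 10 | 11 | 12

hence w(1..12) = (2, 7, 4, 11, 3, 6, 5, 1, 8, 12, 10, 9).

8 SE-corners of the 22-cell Rothe diagram give Ess(w):

[(2, 6, 1), (4, 3, 1), (4, 6, 2), (4, 10, 3), (6, 5, 3), (7, 1, 0), (10, 10, 8), (11, 9, 8)]


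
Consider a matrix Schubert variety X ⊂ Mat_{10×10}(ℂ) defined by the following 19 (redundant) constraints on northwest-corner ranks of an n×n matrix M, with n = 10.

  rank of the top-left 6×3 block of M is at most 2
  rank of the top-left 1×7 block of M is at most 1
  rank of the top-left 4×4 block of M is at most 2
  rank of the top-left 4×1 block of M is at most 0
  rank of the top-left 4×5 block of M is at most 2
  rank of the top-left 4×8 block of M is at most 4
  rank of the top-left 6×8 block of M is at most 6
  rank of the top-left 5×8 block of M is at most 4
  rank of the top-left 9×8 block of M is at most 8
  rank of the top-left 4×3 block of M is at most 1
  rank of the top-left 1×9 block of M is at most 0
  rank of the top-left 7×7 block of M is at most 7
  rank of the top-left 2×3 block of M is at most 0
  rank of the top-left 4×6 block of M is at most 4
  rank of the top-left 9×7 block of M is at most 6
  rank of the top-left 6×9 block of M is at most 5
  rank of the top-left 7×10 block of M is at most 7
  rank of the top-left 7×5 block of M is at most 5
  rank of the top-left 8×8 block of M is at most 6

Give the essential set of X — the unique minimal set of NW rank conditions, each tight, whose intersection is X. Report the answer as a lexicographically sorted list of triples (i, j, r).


Rank table r_w(10×10) implied by the 19 constraints:

  R[1]: 0 0 0 0 0 0 0 0 0 1
  R[2]: 0 0 0 1 1 1 1 1 1 2
  R[3]: 0 1 1 2 2 2 2 2 2 3
  R[4]: 0 1 1 2 2 3 3 3 3 4
  R[5]: 1 2 2 3 3 4 4 4 4 5
  R[6]: 1 2 2 3 4 5 5 5 5 6
  R[7]: 1 2 3 4 5 6 6 6 6 7
  R[8]: 1 2 3 4 5 6 6 6 7 8
  R[9]: 1 2 3 4 5 6 6 7 8 9
  R[10]: 1 2 3 4 5 6 7 8 9 10

reading off 1-entries of Δ²R: w = (10, 4, 2, 6, 1, 5, 3, 9, 8, 7).

Fulton essential set (8 of the 20 Rothe cells):

[(1, 9, 0), (2, 3, 0), (4, 1, 0), (4, 3, 1), (4, 5, 2), (6, 3, 2), (8, 8, 6), (9, 7, 6)]


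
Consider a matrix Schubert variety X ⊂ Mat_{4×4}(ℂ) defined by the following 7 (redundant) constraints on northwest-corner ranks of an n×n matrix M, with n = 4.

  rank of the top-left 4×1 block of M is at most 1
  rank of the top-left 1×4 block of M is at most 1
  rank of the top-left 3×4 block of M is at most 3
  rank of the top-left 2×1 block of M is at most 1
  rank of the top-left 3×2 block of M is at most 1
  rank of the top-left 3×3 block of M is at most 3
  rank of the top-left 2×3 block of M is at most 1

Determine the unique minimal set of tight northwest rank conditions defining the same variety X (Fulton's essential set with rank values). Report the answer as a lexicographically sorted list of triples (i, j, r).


Recovering R(i,j) via the rank-extension bound from the 7 conditions:

  R[1]: 1  1  1  1
  R[2]: 1  1  1  2
  R[3]: 1  1  2  3
  R[4]: 1  2  3  4

hence w(1..4) = (1, 4, 3, 2).

|D(w)|=3, |Ess(w)|=2:

[(2, 3, 1), (3, 2, 1)]


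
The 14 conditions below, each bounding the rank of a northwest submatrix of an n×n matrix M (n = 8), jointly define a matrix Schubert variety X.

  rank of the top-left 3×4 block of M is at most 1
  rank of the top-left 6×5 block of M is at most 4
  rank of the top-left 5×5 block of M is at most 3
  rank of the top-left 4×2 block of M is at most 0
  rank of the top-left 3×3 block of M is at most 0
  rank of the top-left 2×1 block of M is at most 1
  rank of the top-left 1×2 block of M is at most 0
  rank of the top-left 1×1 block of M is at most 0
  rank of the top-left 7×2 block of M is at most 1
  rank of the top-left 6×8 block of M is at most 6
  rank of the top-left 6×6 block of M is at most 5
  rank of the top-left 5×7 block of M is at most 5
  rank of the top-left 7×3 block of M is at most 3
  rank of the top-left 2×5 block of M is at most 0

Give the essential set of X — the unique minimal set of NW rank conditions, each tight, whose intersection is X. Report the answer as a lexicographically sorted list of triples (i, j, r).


Rank table r_w(8×8) implied by the 14 constraints:

  R[1]: 0, 0, 0, 0, 0, 1, 1, 1
  R[2]: 0, 0, 0, 0, 0, 1, 2, 2
  R[3]: 0, 0, 0, 1, 1, 2, 3, 3
  R[4]: 0, 0, 1, 2, 2, 3, 4, 4
  R[5]: 1, 1, 2, 3, 3, 4, 5, 5
  R[6]: 1, 1, 2, 3, 4, 5, 6, 6
  R[7]: 1, 1, 2, 3, 4, 5, 6, 7
  R[8]: 1, 2, 3, 4, 5, 6, 7, 8

the unique w with this rank table is (6, 7, 4, 3, 1, 5, 8, 2).

D(w) has 17 cells with 4 SE-corners; essential set:

[(2, 5, 0), (3, 3, 0), (4, 2, 0), (7, 2, 1)]


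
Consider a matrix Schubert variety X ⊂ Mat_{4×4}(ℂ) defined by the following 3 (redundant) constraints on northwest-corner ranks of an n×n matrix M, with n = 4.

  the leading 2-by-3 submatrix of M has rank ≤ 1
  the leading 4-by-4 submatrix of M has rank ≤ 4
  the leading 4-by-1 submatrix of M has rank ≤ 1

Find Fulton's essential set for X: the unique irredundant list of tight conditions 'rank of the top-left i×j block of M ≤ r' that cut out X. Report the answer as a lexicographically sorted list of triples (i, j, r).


The tightest implied rank at each (i,j), from the 3 conditions:

  row 1: 1, 1, 1, 1
  row 2: 1, 1, 1, 2
  row 3: 1, 2, 2, 3
  row 4: 1, 2, 3, 4

second differences of R give the permutation w = (1, 4, 2, 3).

|D(w)|=2, |Ess(w)|=1:

[(2, 3, 1)]


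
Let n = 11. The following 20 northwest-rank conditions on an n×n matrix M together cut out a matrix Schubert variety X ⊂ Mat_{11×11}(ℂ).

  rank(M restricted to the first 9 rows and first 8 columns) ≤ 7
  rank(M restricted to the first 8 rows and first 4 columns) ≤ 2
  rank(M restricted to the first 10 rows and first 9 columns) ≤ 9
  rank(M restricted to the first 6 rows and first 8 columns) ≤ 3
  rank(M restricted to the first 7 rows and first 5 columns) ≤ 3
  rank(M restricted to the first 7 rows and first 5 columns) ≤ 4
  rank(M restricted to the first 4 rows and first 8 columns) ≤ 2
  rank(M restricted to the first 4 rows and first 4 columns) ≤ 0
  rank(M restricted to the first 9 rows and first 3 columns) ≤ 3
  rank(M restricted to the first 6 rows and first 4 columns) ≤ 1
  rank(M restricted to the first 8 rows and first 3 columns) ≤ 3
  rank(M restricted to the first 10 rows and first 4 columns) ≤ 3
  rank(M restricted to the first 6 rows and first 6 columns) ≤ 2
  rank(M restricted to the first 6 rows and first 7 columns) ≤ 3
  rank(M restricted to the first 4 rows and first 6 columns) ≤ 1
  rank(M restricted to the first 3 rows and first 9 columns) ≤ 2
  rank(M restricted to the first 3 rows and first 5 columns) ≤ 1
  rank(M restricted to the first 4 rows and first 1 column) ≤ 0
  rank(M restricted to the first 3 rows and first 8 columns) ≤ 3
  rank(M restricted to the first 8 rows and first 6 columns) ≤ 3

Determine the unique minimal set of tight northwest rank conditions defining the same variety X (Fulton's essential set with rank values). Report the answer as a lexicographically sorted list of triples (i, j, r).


Propagating the 20 rank bounds to every northwest block:

  0 0 0 0 1 1 1 1 1 1 1
  0 0 0 0 1 1 2 2 2 2 2
  0 0 0 0 1 1 2 2 2 3 3
  0 0 0 0 1 1 2 2 3 4 4
  1 1 1 1 2 2 3 3 4 5 5
  1 1 1 1 2 2 3 3 4 5 6
  1 2 2 2 3 3 4 4 5 6 7
  1 2 2 2 3 3 4 5 6 7 8
  1 2 3 3 4 4 5 6 7 8 9
  1 2 3 3 4 5 6 7 8 9 10
  1 2 3 4 5 6 7 8 9 10 11

the unique w with this rank table is (5, 7, 10, 9, 1, 11, 2, 8, 3, 6, 4).

D(w) has 31 cells with 10 SE-corners; essential set:

[(3, 9, 2), (4, 4, 0), (4, 6, 1), (4, 8, 2), (6, 4, 1), (6, 6, 2), (6, 8, 3), (8, 4, 2), (8, 6, 3), (10, 4, 3)]


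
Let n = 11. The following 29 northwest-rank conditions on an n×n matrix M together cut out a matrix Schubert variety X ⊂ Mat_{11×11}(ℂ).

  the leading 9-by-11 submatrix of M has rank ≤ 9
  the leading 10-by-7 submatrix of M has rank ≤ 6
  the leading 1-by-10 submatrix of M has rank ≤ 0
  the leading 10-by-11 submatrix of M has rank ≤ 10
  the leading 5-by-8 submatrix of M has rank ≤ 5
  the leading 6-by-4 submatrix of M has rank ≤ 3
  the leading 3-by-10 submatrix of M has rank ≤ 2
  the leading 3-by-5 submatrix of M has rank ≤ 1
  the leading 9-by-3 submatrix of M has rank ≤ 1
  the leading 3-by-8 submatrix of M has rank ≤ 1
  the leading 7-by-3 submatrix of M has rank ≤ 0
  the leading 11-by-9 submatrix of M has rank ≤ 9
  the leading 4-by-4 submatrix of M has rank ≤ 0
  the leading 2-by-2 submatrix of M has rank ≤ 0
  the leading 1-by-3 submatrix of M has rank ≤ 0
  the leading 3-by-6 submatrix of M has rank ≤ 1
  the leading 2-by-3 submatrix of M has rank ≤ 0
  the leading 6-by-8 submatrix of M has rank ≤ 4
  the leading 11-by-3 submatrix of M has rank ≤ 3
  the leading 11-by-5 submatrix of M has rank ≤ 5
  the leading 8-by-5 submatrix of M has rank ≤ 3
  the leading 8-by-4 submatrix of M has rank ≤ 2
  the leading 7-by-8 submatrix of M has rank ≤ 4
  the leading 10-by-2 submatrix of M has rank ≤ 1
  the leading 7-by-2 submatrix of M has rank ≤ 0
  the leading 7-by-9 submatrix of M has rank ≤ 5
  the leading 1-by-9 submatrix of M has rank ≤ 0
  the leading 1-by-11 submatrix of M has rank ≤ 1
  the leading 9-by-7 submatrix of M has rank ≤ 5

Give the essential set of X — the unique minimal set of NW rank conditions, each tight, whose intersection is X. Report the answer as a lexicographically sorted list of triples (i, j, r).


The tightest implied rank at each (i,j), from the 29 conditions:

  row 1: 0, 0, 0, 0, 0, 0, 0, 0, 0, 0, 1
  row 2: 0, 0, 0, 0, 1, 1, 1, 1, 1, 1, 2
  row 3: 0, 0, 0, 0, 1, 1, 1, 1, 2, 2, 3
  row 4: 0, 0, 0, 0, 1, 2, 2, 2, 3, 3, 4
  row 5: 0, 0, 0, 1, 2, 3, 3, 3, 4, 4, 5
  row 6: 0, 0, 0, 1, 2, 3, 4, 4, 5, 5, 6
  row 7: 0, 0, 0, 1, 2, 3, 4, 4, 5, 6, 7
  row 8: 1, 1, 1, 2, 3, 4, 5, 5, 6, 7, 8
  row 9: 1, 1, 1, 2, 3, 4, 5, 6, 7, 8, 9
  row 10: 1, 1, 2, 3, 4, 5, 6, 7, 8, 9, 10
  row 11: 1, 2, 3, 4, 5, 6, 7, 8, 9, 10, 11

giving w = (11, 5, 9, 6, 4, 7, 10, 1, 8, 3, 2) via Δ²R.

ℓ(w)=38; the 7 essential cells (i,j,r):

[(1, 10, 0), (3, 8, 1), (4, 4, 0), (7, 3, 0), (7, 8, 4), (9, 3, 1), (10, 2, 1)]


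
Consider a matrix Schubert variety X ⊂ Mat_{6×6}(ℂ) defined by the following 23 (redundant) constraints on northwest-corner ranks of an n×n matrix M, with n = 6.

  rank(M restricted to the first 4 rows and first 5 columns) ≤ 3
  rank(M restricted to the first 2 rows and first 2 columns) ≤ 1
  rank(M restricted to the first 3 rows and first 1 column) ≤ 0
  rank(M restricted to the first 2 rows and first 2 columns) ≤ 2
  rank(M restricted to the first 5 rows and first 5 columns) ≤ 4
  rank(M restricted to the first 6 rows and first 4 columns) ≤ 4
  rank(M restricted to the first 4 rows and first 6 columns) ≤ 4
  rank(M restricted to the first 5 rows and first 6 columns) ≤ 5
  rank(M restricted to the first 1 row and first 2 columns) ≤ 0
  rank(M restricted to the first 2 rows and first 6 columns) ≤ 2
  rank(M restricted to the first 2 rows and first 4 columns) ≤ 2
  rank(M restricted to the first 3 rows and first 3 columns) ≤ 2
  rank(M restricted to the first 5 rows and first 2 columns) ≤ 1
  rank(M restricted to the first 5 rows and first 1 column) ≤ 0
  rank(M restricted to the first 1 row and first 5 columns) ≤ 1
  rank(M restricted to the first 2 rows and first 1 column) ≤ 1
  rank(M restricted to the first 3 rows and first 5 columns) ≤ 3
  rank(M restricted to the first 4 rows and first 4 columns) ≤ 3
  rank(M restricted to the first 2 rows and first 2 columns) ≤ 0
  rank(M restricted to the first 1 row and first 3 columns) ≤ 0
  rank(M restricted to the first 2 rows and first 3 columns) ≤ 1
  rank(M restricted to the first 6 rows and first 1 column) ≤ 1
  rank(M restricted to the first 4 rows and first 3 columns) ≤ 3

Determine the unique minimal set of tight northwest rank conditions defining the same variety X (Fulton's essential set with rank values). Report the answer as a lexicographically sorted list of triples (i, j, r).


The tightest implied rank at each (i,j), from the 23 conditions:

  i=1: 0  0  0  1  1  1
  i=2: 0  0  1  2  2  2
  i=3: 0  1  2  3  3  3
  i=4: 0  1  2  3  3  4
  i=5: 0  1  2  3  4  5
  i=6: 1  2  3  4  5  6

reading off 1-entries of Δ²R: w = (4, 3, 2, 6, 5, 1).

ℓ(w)=9; the 4 essential cells (i,j,r):

[(1, 3, 0), (2, 2, 0), (4, 5, 3), (5, 1, 0)]


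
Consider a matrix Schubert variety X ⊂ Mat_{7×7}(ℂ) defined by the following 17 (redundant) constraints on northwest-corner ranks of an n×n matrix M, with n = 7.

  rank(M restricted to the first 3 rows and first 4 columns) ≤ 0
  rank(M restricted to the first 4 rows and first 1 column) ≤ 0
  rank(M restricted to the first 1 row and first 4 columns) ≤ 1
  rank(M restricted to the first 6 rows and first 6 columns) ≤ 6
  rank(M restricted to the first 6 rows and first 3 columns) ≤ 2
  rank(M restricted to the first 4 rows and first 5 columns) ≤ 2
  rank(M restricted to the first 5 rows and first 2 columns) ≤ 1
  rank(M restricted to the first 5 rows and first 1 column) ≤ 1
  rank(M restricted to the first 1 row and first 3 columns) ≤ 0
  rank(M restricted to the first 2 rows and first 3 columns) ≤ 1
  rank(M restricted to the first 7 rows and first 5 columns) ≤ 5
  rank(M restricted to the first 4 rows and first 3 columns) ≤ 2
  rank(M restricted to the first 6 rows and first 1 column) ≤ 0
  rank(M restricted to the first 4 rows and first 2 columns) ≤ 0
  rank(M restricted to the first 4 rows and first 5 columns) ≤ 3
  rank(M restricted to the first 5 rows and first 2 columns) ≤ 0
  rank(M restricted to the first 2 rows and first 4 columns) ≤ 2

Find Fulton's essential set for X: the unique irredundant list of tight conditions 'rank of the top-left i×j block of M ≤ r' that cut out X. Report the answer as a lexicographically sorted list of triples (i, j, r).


The tightest implied rank at each (i,j), from the 17 conditions:

  0, 0, 0, 0, 1, 1, 1
  0, 0, 0, 0, 1, 2, 2
  0, 0, 0, 0, 1, 2, 3
  0, 0, 1, 1, 2, 3, 4
  0, 0, 1, 2, 3, 4, 5
  0, 1, 2, 3, 4, 5, 6
  1, 2, 3, 4, 5, 6, 7

so w = (5, 6, 7, 3, 4, 2, 1).

ℓ(w)=17; the 3 essential cells (i,j,r):

[(3, 4, 0), (5, 2, 0), (6, 1, 0)]


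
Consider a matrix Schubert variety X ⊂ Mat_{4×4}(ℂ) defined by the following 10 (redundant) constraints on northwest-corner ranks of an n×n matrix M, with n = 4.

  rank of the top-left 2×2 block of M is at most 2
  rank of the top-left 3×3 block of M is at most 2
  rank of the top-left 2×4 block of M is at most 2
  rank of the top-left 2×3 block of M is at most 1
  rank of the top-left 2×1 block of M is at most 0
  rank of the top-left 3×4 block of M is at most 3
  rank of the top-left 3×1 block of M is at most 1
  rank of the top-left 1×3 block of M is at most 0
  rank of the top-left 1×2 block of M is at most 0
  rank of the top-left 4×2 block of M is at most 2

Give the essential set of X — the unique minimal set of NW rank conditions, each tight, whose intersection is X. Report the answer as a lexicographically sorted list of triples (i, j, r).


Reconstructing r_w from the 10 given conditions:

  i=1: 0 | 0 | 0 | 1
  i=2: 0 | 1 | 1 | 2
  i=3: 1 | 2 | 2 | 3
  i=4: 1 | 2 | 3 | 4

giving w = (4, 2, 1, 3) via Δ²R.

2 SE-corners of the 4-cell Rothe diagram give Ess(w):

[(1, 3, 0), (2, 1, 0)]


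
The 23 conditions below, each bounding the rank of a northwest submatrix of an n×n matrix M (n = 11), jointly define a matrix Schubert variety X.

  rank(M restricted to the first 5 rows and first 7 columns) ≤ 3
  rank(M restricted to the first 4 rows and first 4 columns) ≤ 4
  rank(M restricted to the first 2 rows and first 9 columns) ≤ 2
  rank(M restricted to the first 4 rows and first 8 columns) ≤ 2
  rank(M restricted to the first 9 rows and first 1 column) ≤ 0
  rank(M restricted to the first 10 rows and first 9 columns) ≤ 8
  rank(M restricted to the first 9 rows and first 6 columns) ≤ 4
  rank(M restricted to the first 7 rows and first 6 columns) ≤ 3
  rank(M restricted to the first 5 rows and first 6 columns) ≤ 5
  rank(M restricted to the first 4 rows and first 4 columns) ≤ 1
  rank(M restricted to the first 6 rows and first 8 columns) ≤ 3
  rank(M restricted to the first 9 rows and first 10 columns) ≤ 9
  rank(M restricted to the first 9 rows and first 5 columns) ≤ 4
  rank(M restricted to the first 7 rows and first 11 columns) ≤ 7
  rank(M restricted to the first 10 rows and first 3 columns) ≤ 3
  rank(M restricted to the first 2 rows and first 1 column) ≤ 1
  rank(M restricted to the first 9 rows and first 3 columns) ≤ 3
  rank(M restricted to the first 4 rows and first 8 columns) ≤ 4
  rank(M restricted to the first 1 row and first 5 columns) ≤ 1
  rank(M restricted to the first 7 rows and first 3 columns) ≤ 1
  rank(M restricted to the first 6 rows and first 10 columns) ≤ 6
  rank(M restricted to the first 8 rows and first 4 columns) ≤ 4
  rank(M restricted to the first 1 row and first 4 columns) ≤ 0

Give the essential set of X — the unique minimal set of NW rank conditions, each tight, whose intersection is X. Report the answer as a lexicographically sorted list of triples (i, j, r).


Computing R[i][j] = min implied NW-rank bound (n=11, 23 conditions):

  i=1: 0, 0, 0, 0, 1, 1, 1, 1, 1, 1, 1
  i=2: 0, 1, 1, 1, 2, 2, 2, 2, 2, 2, 2
  i=3: 0, 1, 1, 1, 2, 2, 2, 2, 3, 3, 3
  i=4: 0, 1, 1, 1, 2, 2, 2, 2, 3, 4, 4
  i=5: 0, 1, 1, 2, 3, 3, 3, 3, 4, 5, 5
  i=6: 0, 1, 1, 2, 3, 3, 3, 3, 4, 5, 6
  i=7: 0, 1, 1, 2, 3, 3, 4, 4, 5, 6, 7
  i=8: 0, 1, 2, 3, 4, 4, 5, 5, 6, 7, 8
  i=9: 0, 1, 2, 3, 4, 4, 5, 6, 7, 8, 9
  i=10: 1, 2, 3, 4, 5, 5, 6, 7, 8, 9, 10
  i=11: 1, 2, 3, 4, 5, 6, 7, 8, 9, 10, 11

reading off 1-entries of Δ²R: w = (5, 2, 9, 10, 4, 11, 7, 3, 8, 1, 6).

ℓ(w)=30; the 8 essential cells (i,j,r):

[(1, 4, 0), (4, 4, 1), (4, 8, 2), (6, 8, 3), (7, 3, 1), (7, 6, 3), (9, 1, 0), (9, 6, 4)]


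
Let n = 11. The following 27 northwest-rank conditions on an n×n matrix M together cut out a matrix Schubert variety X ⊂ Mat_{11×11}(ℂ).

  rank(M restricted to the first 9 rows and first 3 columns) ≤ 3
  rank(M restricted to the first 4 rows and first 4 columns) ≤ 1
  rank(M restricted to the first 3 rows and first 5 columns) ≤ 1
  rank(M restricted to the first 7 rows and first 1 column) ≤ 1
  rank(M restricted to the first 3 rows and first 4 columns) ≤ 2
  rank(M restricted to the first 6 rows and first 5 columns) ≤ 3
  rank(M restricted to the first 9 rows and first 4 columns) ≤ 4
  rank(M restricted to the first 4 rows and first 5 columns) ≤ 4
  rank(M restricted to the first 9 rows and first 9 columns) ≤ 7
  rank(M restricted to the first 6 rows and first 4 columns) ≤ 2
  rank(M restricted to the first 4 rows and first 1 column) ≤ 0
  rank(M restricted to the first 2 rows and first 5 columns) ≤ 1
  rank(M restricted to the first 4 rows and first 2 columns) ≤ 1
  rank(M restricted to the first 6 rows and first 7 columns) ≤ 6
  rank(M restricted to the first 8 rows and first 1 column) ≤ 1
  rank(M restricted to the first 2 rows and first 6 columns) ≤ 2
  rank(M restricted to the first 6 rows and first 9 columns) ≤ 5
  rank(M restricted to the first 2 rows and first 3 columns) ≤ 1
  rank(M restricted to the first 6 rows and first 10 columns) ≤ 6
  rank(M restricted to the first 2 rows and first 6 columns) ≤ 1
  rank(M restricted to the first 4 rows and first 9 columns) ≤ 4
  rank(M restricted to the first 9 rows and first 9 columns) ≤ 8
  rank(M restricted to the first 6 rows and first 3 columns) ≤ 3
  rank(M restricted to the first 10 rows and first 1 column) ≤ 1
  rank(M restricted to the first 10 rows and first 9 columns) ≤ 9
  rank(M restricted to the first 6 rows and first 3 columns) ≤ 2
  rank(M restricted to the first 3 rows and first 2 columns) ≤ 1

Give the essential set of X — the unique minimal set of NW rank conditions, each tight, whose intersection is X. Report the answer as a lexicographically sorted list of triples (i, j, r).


The tightest implied rank at each (i,j), from the 27 conditions:

  i=1: 0 | 1 | 1 | 1 | 1 | 1 | 1 | 1 | 1 | 1 | 1
  i=2: 0 | 1 | 1 | 1 | 1 | 1 | 2 | 2 | 2 | 2 | 2
  i=3: 0 | 1 | 1 | 1 | 1 | 2 | 3 | 3 | 3 | 3 | 3
  i=4: 0 | 1 | 1 | 1 | 2 | 3 | 4 | 4 | 4 | 4 | 4
  i=5: 1 | 2 | 2 | 2 | 3 | 4 | 5 | 5 | 5 | 5 | 5
  i=6: 1 | 2 | 2 | 2 | 3 | 4 | 5 | 5 | 5 | 6 | 6
  i=7: 1 | 2 | 3 | 3 | 4 | 5 | 6 | 6 | 6 | 7 | 7
  i=8: 1 | 2 | 3 | 4 | 5 | 6 | 7 | 7 | 7 | 8 | 8
  i=9: 1 | 2 | 3 | 4 | 5 | 6 | 7 | 7 | 7 | 8 | 9
  i=10: 1 | 2 | 3 | 4 | 5 | 6 | 7 | 8 | 8 | 9 | 10
  i=11: 1 | 2 | 3 | 4 | 5 | 6 | 7 | 8 | 9 | 10 | 11

so w = (2, 7, 6, 5, 1, 10, 3, 4, 11, 8, 9).

D(w) has 19 cells with 7 SE-corners; essential set:

[(2, 6, 1), (3, 5, 1), (4, 1, 0), (4, 4, 1), (6, 4, 2), (6, 9, 5), (9, 9, 7)]


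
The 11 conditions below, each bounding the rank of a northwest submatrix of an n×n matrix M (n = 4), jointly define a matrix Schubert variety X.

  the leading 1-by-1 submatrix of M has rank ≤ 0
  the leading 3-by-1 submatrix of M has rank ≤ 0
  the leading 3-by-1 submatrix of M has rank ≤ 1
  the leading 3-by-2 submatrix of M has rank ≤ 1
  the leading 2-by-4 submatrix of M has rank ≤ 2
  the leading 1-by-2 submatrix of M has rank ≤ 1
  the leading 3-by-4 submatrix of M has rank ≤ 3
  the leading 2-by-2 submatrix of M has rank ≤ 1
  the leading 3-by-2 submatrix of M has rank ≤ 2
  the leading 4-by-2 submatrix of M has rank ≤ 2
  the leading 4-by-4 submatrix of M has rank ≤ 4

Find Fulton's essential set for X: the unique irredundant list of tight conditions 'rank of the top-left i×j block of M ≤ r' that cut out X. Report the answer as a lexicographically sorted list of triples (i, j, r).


Recovering R(i,j) via the rank-extension bound from the 11 conditions:

  R[1]: 0 1 1 1
  R[2]: 0 1 2 2
  R[3]: 0 1 2 3
  R[4]: 1 2 3 4

so w = (2, 3, 4, 1).

|D(w)|=3, |Ess(w)|=1:

[(3, 1, 0)]
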